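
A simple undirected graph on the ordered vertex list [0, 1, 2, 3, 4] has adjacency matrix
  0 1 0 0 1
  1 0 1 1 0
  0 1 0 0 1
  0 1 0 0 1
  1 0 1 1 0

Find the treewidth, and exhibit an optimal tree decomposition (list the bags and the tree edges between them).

Treewidth 2.
One such decomposition:
Bags: B1 = {1, 3, 4}  B2 = {0, 1, 4}  B3 = {1, 2, 4}
Tree: B1–B2, B2–B3

The largest bag has 3 vertices, giving width 2; this decomposition certifies tw(G) ≤ 2. Since 1–3–4–0–1 is a cycle in G, G is not acyclic. Forests are exactly the graphs of treewidth ≤ 1, so tw(G) ≥ 2. Therefore the treewidth is 2.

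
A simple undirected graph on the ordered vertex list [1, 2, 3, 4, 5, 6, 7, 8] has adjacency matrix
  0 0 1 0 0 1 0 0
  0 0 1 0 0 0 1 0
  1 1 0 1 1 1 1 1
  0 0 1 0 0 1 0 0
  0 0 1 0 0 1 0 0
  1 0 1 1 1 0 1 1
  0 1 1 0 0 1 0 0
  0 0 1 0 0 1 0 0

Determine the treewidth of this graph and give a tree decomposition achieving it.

The largest bag has 3 vertices, giving width 2; this decomposition certifies tw(G) ≤ 2. On the other hand G contains the 3-clique {2, 3, 7}. A clique must lie in a single bag of any decomposition, so no decomposition can have width below 2. The upper and lower bounds meet at 2, so that is the treewidth.

Treewidth 2.
One such decomposition:
Bags: B1 = {3, 6, 8}  B2 = {3, 5, 6}  B3 = {3, 6, 7}  B4 = {3, 4, 6}  B5 = {1, 3, 6}  B6 = {2, 3, 7}
Tree: B1–B2, B1–B3, B3–B4, B1–B5, B3–B6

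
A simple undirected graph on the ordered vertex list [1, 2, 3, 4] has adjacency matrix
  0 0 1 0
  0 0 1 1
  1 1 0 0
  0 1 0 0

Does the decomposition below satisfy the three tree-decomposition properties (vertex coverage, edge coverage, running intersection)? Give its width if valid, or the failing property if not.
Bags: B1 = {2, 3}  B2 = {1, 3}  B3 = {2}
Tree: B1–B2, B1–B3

A tree decomposition must satisfy three properties: every vertex lies in some bag; for every edge, both endpoints lie together in some bag; and for every vertex, the bags containing it form a connected subtree. Here vertex 4 appears in no bag, so the decomposition is invalid.

No — vertex 4 appears in no bag.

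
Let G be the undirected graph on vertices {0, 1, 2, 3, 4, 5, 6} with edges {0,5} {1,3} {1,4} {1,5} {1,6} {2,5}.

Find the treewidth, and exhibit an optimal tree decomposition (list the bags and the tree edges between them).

Treewidth 1.
Bags: B1 = {1, 6}  B2 = {1, 3}  B3 = {1, 5}  B4 = {1, 4}  B5 = {2, 5}  B6 = {0, 5}
Tree: B1–B2, B2–B3, B2–B4, B3–B5, B3–B6

Each bag holds 2 vertices, so the decomposition has width 1, which upper-bounds the treewidth. G has an edge, so its treewidth is at least 1. Therefore the treewidth is 1.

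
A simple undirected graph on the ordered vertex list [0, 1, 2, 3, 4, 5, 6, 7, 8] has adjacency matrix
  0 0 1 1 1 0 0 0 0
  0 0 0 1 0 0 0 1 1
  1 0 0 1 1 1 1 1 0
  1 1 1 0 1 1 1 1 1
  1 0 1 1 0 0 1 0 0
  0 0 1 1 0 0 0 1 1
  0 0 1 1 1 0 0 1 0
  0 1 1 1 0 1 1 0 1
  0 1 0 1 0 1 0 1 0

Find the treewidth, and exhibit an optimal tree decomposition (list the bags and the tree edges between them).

The largest bag has 4 vertices, giving width 3; this decomposition certifies tw(G) ≤ 3. On the other hand G contains the 4-clique {1, 3, 7, 8}. A clique must lie in a single bag of any decomposition, so no decomposition can have width below 3. Hence tw(G) = 3 exactly.

Treewidth 3.
One optimal decomposition is:
Bags: B1 = {2, 3, 4, 6}  B2 = {2, 3, 6, 7}  B3 = {2, 3, 5, 7}  B4 = {3, 5, 7, 8}  B5 = {0, 2, 3, 4}  B6 = {1, 3, 7, 8}
Tree: B1–B2, B2–B3, B3–B4, B1–B5, B4–B6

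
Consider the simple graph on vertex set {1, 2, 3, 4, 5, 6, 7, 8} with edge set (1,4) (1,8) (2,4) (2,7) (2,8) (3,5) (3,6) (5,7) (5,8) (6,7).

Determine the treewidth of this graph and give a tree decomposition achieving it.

Treewidth 2.
Bags: B1 = {3, 5, 6}  B2 = {5, 6, 7}  B3 = {5, 7, 8}  B4 = {2, 7, 8}  B5 = {1, 2, 8}  B6 = {1, 2, 4}
Tree: B1–B2, B2–B3, B3–B4, B4–B5, B5–B6

Every bag has size at most 3, so the width is 3 − 1 = 2 and tw(G) ≤ 2. The edges 3–6–7–5–3 form a cycle, so G is not a tree and its treewidth is at least 2. The upper and lower bounds meet at 2, so that is the treewidth.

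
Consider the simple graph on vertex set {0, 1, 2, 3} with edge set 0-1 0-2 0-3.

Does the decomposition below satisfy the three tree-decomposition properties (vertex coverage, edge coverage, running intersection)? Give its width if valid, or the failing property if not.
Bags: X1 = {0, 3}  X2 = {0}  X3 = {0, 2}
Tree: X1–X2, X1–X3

A tree decomposition must satisfy three properties: every vertex lies in some bag; for every edge, both endpoints lie together in some bag; and for every vertex, the bags containing it form a connected subtree. Here vertex 1 appears in no bag, so the decomposition is invalid.

No — vertex 1 appears in no bag.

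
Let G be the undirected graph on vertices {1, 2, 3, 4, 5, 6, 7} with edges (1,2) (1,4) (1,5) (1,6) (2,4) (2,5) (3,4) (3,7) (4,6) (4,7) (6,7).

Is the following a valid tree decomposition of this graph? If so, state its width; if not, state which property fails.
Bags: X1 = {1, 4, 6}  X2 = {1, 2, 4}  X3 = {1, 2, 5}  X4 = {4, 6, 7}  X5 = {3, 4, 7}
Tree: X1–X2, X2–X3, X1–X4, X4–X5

Yes; width 2.

Every vertex of G appears in some bag (union = {1, 2, 3, 4, 5, 6, 7}); every edge is covered by a bag; and for each vertex v the set of bags containing v is connected in the bag tree. The decomposition is therefore valid. The largest bag has 3 vertices, so the width is 2.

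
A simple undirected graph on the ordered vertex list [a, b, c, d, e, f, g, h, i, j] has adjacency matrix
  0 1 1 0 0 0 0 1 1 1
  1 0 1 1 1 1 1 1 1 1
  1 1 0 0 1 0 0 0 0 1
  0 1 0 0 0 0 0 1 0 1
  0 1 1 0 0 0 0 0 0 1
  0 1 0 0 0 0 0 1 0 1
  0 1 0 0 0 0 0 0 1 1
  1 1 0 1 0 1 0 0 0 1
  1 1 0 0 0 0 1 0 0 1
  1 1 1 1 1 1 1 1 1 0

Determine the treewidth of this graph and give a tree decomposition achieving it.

The largest bag has 4 vertices, giving width 3; this decomposition certifies tw(G) ≤ 3. On the other hand G contains the 4-clique {b, g, i, j}. A clique must lie in a single bag of any decomposition, so no decomposition can have width below 3. Combining the bounds, tw(G) = 3.

Treewidth 3.
One optimal decomposition is:
Bags: B1 = {a, b, c, j}  B2 = {a, b, h, j}  B3 = {a, b, i, j}  B4 = {b, g, i, j}  B5 = {b, c, e, j}  B6 = {b, f, h, j}  B7 = {b, d, h, j}
Tree: B1–B2, B2–B3, B3–B4, B1–B5, B2–B6, B2–B7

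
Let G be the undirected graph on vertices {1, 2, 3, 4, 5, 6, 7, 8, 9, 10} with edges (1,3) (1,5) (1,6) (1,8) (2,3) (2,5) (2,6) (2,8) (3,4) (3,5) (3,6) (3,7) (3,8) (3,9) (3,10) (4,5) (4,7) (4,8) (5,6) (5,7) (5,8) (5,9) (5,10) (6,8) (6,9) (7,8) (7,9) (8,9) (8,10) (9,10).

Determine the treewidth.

4

A width-4 tree decomposition is:
Bags: B1 = {3, 4, 5, 7, 8}  B2 = {3, 5, 7, 8, 9}  B3 = {3, 5, 8, 9, 10}  B4 = {3, 5, 6, 8, 9}  B5 = {1, 3, 5, 6, 8}  B6 = {2, 3, 5, 6, 8}
Tree: B1–B2, B2–B3, B3–B4, B4–B5, B4–B6
Every bag has size at most 5, so the width is 5 − 1 = 4 and tw(G) ≤ 4. Conversely, {3, 5, 8, 9, 10} is a clique of size 5, and the vertices of any clique must share a bag in every tree decomposition; so some bag has ≥ 5 vertices and tw(G) ≥ 4. Hence tw(G) = 4 exactly.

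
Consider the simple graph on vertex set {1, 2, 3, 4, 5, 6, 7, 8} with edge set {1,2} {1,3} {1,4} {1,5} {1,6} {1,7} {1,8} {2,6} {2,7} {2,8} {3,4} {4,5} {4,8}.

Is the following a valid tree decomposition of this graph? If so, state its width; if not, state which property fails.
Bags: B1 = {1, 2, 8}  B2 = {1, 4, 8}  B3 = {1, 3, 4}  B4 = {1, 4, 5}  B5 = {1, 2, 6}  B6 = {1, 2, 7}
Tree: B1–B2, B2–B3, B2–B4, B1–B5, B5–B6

Every vertex of G appears in some bag (union = {1, 2, 3, 4, 5, 6, 7, 8}); every edge is covered by a bag; and for each vertex v the set of bags containing v is connected in the bag tree. The decomposition is therefore valid. The largest bag has 3 vertices, so the width is 2.

Yes; width 2.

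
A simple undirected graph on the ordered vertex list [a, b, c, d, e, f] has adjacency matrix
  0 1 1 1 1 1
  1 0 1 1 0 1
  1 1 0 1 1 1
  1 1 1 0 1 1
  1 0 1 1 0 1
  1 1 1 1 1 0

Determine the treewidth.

A width-4 tree decomposition is:
Bags: B1 = {a, c, d, e, f}  B2 = {a, b, c, d, f}
Tree: B1–B2
Every bag has size at most 5, so the width is 5 − 1 = 4 and tw(G) ≤ 4. On the other hand G contains the 5-clique {a, c, d, e, f}. A clique must lie in a single bag of any decomposition, so no decomposition can have width below 4. The upper and lower bounds meet at 4, so that is the treewidth.

4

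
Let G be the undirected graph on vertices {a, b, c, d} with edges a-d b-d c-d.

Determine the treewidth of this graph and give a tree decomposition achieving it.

Every bag has size at most 2, so the width is 2 − 1 = 1 and tw(G) ≤ 1. Any graph with an edge has treewidth ≥ 1, and G has the edge b–d. Hence tw(G) = 1 exactly.

Treewidth 1.
One such decomposition:
Bags: B1 = {b, d}  B2 = {a, d}  B3 = {c, d}
Tree: B1–B2, B2–B3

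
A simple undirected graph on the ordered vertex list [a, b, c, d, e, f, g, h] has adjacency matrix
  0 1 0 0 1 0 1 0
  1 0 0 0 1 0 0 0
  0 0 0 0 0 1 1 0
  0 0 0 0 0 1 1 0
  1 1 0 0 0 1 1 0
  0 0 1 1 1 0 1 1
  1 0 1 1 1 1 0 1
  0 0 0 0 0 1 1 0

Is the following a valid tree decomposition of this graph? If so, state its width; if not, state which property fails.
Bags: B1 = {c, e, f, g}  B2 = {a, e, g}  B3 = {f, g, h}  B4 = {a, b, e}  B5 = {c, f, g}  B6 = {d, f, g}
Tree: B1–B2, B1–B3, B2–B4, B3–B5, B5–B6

No — bags containing vertex c are not connected in the tree.

A tree decomposition must satisfy three properties: every vertex lies in some bag; for every edge, both endpoints lie together in some bag; and for every vertex, the bags containing it form a connected subtree. Here bags containing vertex c are not connected in the tree, so the decomposition is invalid.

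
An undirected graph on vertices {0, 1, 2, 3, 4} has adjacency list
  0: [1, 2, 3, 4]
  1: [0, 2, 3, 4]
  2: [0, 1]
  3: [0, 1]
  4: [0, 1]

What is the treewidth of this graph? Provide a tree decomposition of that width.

Each bag holds 3 vertices, so the decomposition has width 2, which upper-bounds the treewidth. Conversely, {0, 1, 2} is a clique of size 3, and the vertices of any clique must share a bag in every tree decomposition; so some bag has ≥ 3 vertices and tw(G) ≥ 2. Combining the bounds, tw(G) = 2.

Treewidth 2.
One such decomposition:
Bags: B1 = {0, 1, 2}  B2 = {0, 1, 3}  B3 = {0, 1, 4}
Tree: B1–B2, B2–B3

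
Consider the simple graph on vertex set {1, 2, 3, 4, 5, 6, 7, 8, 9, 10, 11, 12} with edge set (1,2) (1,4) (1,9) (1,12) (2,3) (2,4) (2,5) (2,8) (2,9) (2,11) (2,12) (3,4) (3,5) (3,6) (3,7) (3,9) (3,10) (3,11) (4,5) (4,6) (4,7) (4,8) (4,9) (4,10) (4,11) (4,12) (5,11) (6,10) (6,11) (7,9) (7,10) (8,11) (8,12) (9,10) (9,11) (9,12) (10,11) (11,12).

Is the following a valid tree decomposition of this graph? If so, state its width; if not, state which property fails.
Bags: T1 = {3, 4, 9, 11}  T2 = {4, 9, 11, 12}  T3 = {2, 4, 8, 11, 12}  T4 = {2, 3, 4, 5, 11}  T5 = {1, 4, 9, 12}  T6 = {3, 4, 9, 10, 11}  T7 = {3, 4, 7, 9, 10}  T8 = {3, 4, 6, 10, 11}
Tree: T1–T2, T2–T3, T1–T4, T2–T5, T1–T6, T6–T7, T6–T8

A tree decomposition must satisfy three properties: every vertex lies in some bag; for every edge, both endpoints lie together in some bag; and for every vertex, the bags containing it form a connected subtree. Here edge (2,9) lies in no bag, so the decomposition is invalid.

No — edge (2,9) lies in no bag.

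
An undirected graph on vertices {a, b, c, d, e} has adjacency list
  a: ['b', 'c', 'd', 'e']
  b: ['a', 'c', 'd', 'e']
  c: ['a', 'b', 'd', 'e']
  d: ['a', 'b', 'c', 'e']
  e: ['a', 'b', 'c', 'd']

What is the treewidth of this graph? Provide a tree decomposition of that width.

With just one bag of size 5, the width is 5 − 1 = 4, so tw(G) ≤ 4. Conversely, {a, b, c, d, e} is a clique of size 5, and the vertices of any clique must share a bag in every tree decomposition; so some bag has ≥ 5 vertices and tw(G) ≥ 4. Combining the bounds, tw(G) = 4.

Treewidth 4.
Bags: B1 = {a, b, c, d, e}
Tree: (single bag)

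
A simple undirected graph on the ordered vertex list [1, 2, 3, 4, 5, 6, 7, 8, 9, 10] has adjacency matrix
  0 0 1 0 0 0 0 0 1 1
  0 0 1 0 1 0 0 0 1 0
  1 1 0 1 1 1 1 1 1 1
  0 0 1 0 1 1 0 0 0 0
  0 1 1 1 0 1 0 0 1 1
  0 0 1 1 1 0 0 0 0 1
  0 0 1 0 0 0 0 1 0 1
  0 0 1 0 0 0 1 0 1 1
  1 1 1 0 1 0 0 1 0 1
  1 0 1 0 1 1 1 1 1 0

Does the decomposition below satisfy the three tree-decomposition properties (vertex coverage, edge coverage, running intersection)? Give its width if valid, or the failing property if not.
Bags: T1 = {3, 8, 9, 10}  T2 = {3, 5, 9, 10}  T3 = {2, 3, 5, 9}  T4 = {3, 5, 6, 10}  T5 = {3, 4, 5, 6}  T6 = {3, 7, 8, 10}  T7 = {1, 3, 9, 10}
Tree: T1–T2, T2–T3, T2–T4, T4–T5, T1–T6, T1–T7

Yes; width 3.

Checking the three conditions: (i) the bags cover all of {1, 2, 3, 4, 5, 6, 7, 8, 9, 10}; (ii) for each edge, some bag contains both endpoints; (iii) the bags containing any fixed vertex form a subtree. All hold, so the decomposition is valid with width 4 − 1 = 3.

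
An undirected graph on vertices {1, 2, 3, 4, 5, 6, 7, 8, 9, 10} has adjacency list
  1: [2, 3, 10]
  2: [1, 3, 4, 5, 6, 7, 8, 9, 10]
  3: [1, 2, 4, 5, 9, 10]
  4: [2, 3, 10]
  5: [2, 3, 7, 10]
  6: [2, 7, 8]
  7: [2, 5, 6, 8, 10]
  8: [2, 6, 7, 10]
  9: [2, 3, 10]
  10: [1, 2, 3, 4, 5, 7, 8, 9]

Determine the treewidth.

3

A width-3 tree decomposition is:
Bags: B1 = {2, 5, 7, 10}  B2 = {2, 3, 5, 10}  B3 = {2, 3, 4, 10}  B4 = {2, 7, 8, 10}  B5 = {1, 2, 3, 10}  B6 = {2, 3, 9, 10}  B7 = {2, 6, 7, 8}
Tree: B1–B2, B2–B3, B1–B4, B2–B5, B5–B6, B4–B7
Each bag holds 4 vertices, so the decomposition has width 3, which upper-bounds the treewidth. Conversely, {2, 7, 8, 10} is a clique of size 4, and the vertices of any clique must share a bag in every tree decomposition; so some bag has ≥ 4 vertices and tw(G) ≥ 3. Combining the bounds, tw(G) = 3.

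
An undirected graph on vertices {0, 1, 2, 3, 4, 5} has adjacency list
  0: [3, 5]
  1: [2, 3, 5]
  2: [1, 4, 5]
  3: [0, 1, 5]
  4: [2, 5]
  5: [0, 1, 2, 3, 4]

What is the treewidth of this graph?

2

A width-2 tree decomposition is:
Bags: B1 = {1, 3, 5}  B2 = {1, 2, 5}  B3 = {0, 3, 5}  B4 = {2, 4, 5}
Tree: B1–B2, B1–B3, B2–B4
The largest bag has 3 vertices, giving width 2; this decomposition certifies tw(G) ≤ 2. On the other hand G contains the 3-clique {0, 3, 5}. A clique must lie in a single bag of any decomposition, so no decomposition can have width below 2. The upper and lower bounds meet at 2, so that is the treewidth.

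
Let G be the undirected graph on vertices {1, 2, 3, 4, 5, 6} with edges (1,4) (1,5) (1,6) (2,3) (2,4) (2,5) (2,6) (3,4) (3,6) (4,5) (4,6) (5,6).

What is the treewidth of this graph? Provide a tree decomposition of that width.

Every bag has size at most 4, so the width is 4 − 1 = 3 and tw(G) ≤ 3. Conversely, {1, 4, 5, 6} is a clique of size 4, and the vertices of any clique must share a bag in every tree decomposition; so some bag has ≥ 4 vertices and tw(G) ≥ 3. Hence tw(G) = 3 exactly.

Treewidth 3.
One optimal decomposition is:
Bags: B1 = {2, 3, 4, 6}  B2 = {2, 4, 5, 6}  B3 = {1, 4, 5, 6}
Tree: B1–B2, B2–B3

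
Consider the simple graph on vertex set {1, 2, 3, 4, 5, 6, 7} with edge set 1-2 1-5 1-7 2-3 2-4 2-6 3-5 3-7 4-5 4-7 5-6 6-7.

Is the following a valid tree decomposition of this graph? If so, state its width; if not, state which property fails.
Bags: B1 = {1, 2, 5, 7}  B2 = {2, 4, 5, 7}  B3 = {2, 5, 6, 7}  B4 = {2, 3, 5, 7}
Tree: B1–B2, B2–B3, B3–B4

Yes; width 3.

Vertex coverage: the bags together contain {1, 2, 3, 4, 5, 6, 7}, the full vertex set. Edge coverage: each edge of G has both endpoints in at least one bag. Running intersection: for every vertex, the bags containing it form a connected subtree. All three properties hold, so this is a valid tree decomposition of width max|bag| − 1 = 3, and hence tw(G) ≤ 3.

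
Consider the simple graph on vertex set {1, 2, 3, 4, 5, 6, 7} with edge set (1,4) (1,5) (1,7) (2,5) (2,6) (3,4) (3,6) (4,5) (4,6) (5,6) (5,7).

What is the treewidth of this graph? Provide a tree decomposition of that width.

Every bag has size at most 3, so the width is 3 − 1 = 2 and tw(G) ≤ 2. Conversely, {3, 4, 6} is a clique of size 3, and the vertices of any clique must share a bag in every tree decomposition; so some bag has ≥ 3 vertices and tw(G) ≥ 2. The upper and lower bounds meet at 2, so that is the treewidth.

Treewidth 2.
One optimal decomposition is:
Bags: B1 = {1, 4, 5}  B2 = {4, 5, 6}  B3 = {1, 5, 7}  B4 = {2, 5, 6}  B5 = {3, 4, 6}
Tree: B1–B2, B1–B3, B2–B4, B2–B5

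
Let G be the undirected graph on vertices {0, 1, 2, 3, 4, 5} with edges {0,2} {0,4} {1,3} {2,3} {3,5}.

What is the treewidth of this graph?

1

A width-1 tree decomposition is:
Bags: B1 = {2, 3}  B2 = {1, 3}  B3 = {0, 2}  B4 = {0, 4}  B5 = {3, 5}
Tree: B1–B2, B1–B3, B3–B4, B1–B5
The largest bag has 2 vertices, giving width 1; this decomposition certifies tw(G) ≤ 1. Any graph with an edge has treewidth ≥ 1, and G has the edge 3–2. The upper and lower bounds meet at 1, so that is the treewidth.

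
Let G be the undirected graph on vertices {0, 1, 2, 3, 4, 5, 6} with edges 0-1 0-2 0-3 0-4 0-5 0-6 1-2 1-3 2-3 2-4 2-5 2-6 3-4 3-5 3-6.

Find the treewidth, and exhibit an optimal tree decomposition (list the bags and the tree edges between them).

Treewidth 3.
One optimal decomposition is:
Bags: B1 = {0, 2, 3, 6}  B2 = {0, 1, 2, 3}  B3 = {0, 2, 3, 4}  B4 = {0, 2, 3, 5}
Tree: B1–B2, B2–B3, B3–B4

Every bag has size at most 4, so the width is 4 − 1 = 3 and tw(G) ≤ 3. Conversely, {0, 1, 2, 3} is a clique of size 4, and the vertices of any clique must share a bag in every tree decomposition; so some bag has ≥ 4 vertices and tw(G) ≥ 3. Hence tw(G) = 3 exactly.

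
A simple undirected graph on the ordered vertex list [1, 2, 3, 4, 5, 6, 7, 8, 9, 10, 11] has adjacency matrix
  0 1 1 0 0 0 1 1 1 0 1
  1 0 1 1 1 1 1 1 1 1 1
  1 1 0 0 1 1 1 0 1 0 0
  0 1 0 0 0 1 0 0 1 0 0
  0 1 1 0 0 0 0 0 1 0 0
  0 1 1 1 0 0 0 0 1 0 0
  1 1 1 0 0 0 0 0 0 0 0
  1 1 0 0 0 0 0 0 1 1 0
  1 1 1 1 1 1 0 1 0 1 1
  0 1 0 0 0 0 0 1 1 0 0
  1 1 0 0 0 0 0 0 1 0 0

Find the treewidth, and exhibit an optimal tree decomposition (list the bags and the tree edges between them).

Treewidth 3.
Bags: B1 = {1, 2, 3, 9}  B2 = {2, 3, 5, 9}  B3 = {1, 2, 8, 9}  B4 = {2, 8, 9, 10}  B5 = {2, 3, 6, 9}  B6 = {1, 2, 3, 7}  B7 = {2, 4, 6, 9}  B8 = {1, 2, 9, 11}
Tree: B1–B2, B1–B3, B3–B4, B1–B5, B1–B6, B5–B7, B1–B8

Every bag has size at most 4, so the width is 4 − 1 = 3 and tw(G) ≤ 3. On the other hand G contains the 4-clique {1, 2, 8, 9}. A clique must lie in a single bag of any decomposition, so no decomposition can have width below 3. Hence tw(G) = 3 exactly.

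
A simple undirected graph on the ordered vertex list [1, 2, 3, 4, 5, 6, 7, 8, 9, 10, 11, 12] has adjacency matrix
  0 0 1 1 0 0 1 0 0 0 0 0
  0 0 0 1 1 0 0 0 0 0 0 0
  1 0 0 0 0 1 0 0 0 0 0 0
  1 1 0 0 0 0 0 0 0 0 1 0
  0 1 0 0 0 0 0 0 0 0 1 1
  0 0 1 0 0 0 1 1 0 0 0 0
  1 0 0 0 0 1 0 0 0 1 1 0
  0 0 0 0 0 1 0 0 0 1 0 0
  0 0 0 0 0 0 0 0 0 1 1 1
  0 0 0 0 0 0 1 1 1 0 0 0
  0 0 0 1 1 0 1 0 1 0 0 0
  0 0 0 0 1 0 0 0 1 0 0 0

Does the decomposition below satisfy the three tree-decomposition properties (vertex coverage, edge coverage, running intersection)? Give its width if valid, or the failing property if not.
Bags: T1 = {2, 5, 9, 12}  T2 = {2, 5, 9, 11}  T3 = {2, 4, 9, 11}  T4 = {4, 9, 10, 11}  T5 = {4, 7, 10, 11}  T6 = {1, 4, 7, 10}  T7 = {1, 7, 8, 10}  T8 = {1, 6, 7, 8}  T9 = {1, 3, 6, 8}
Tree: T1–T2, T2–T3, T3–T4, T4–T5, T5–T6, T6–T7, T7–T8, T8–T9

Checking the three conditions: (i) the bags cover all of {1, 2, 3, 4, 5, 6, 7, 8, 9, 10, 11, 12}; (ii) for each edge, some bag contains both endpoints; (iii) the bags containing any fixed vertex form a subtree. All hold, so the decomposition is valid with width 4 − 1 = 3.

Yes; width 3.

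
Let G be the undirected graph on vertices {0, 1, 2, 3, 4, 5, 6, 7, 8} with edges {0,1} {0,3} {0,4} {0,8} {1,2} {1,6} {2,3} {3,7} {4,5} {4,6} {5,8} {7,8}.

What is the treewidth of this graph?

A width-3 tree decomposition is:
Bags: B1 = {4, 5, 6, 8}  B2 = {0, 4, 6, 8}  B3 = {0, 1, 6, 8}  B4 = {0, 1, 7, 8}  B5 = {0, 1, 3, 7}  B6 = {1, 2, 3, 7}
Tree: B1–B2, B2–B3, B3–B4, B4–B5, B5–B6
The largest bag has 4 vertices, giving width 3; this decomposition certifies tw(G) ≤ 3. For the lower bound: the 4 vertex sets {4,5,6}, {8}, {0}, {1,2,3,7} are disjoint, each induces a connected subgraph, and every pair is joined by at least one edge of G. Contracting each set to a single vertex therefore yields K_{4} as a minor, and since treewidth is minor-monotone, tw(G) ≥ tw(K_{4}) = 3. Combining the bounds, tw(G) = 3.

3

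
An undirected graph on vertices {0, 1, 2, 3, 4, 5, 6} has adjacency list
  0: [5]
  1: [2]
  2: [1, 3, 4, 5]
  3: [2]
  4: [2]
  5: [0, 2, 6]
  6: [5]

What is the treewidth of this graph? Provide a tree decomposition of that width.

Every bag has size at most 2, so the width is 2 − 1 = 1 and tw(G) ≤ 1. Since G has at least one edge (e.g. 5–2), it is not an edgeless graph, so tw(G) ≥ 1. The upper and lower bounds meet at 1, so that is the treewidth.

Treewidth 1.
Bags: B1 = {2, 5}  B2 = {0, 5}  B3 = {2, 3}  B4 = {2, 4}  B5 = {5, 6}  B6 = {1, 2}
Tree: B1–B2, B1–B3, B3–B4, B1–B5, B4–B6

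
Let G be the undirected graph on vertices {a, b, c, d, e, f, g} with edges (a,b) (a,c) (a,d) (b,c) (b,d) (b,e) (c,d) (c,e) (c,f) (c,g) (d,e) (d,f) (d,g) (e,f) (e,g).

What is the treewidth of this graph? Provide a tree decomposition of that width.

The largest bag has 4 vertices, giving width 3; this decomposition certifies tw(G) ≤ 3. On the other hand G contains the 4-clique {c, d, e, g}. A clique must lie in a single bag of any decomposition, so no decomposition can have width below 3. Therefore the treewidth is 3.

Treewidth 3.
Bags: B1 = {a, b, c, d}  B2 = {b, c, d, e}  B3 = {c, d, e, g}  B4 = {c, d, e, f}
Tree: B1–B2, B2–B3, B2–B4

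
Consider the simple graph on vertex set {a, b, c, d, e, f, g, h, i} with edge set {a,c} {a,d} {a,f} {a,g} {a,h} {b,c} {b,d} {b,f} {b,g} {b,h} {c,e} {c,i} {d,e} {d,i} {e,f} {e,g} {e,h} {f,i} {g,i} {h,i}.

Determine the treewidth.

A width-4 tree decomposition is:
Bags: B1 = {a, b, e, f, i}  B2 = {a, b, e, g, i}  B3 = {a, b, e, h, i}  B4 = {a, b, c, e, i}  B5 = {a, b, d, e, i}
Tree: B1–B2, B2–B3, B3–B4, B4–B5
Each bag holds 5 vertices, so the decomposition has width 4, which upper-bounds the treewidth. For the lower bound: the 5 vertex sets {e,f}, {b,g}, {h,i}, {a}, {c} are disjoint, each induces a connected subgraph, and every pair is joined by at least one edge of G. Contracting each set to a single vertex therefore yields K_{5} as a minor, and since treewidth is minor-monotone, tw(G) ≥ tw(K_{5}) = 4. Therefore the treewidth is 4.

4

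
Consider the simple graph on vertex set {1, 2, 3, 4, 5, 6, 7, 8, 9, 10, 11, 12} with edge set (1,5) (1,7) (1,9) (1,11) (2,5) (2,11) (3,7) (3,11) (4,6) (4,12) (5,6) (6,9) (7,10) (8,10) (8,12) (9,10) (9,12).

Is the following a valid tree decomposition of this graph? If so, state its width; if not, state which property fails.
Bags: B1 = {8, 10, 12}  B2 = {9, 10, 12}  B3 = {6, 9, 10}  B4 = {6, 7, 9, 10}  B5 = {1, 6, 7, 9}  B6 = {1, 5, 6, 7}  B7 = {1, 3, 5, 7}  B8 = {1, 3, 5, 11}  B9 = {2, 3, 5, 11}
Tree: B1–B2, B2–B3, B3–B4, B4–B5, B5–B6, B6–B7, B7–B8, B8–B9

No — vertex 4 appears in no bag.

A tree decomposition must satisfy three properties: every vertex lies in some bag; for every edge, both endpoints lie together in some bag; and for every vertex, the bags containing it form a connected subtree. Here vertex 4 appears in no bag, so the decomposition is invalid.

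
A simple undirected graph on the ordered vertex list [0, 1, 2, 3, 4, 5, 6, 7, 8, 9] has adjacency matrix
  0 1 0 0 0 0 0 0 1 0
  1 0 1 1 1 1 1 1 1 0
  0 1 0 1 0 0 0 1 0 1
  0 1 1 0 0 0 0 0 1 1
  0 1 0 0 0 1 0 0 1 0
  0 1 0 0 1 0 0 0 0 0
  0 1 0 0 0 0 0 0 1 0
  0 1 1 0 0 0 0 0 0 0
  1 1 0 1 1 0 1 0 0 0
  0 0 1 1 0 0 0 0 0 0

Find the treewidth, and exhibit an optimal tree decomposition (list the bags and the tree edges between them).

Treewidth 2.
One optimal decomposition is:
Bags: B1 = {1, 3, 8}  B2 = {1, 2, 3}  B3 = {0, 1, 8}  B4 = {1, 4, 8}  B5 = {1, 4, 5}  B6 = {1, 6, 8}  B7 = {1, 2, 7}  B8 = {2, 3, 9}
Tree: B1–B2, B1–B3, B1–B4, B4–B5, B1–B6, B2–B7, B2–B8

Every bag has size at most 3, so the width is 3 − 1 = 2 and tw(G) ≤ 2. On the other hand G contains the 3-clique {0, 1, 8}. A clique must lie in a single bag of any decomposition, so no decomposition can have width below 2. The upper and lower bounds meet at 2, so that is the treewidth.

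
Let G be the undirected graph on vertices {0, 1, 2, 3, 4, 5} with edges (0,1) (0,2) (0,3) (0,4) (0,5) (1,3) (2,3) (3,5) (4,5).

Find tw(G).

2

A width-2 tree decomposition is:
Bags: B1 = {0, 2, 3}  B2 = {0, 3, 5}  B3 = {0, 4, 5}  B4 = {0, 1, 3}
Tree: B1–B2, B2–B3, B2–B4
Every bag has size at most 3, so the width is 3 − 1 = 2 and tw(G) ≤ 2. On the other hand G contains the 3-clique {0, 1, 3}. A clique must lie in a single bag of any decomposition, so no decomposition can have width below 2. Hence tw(G) = 2 exactly.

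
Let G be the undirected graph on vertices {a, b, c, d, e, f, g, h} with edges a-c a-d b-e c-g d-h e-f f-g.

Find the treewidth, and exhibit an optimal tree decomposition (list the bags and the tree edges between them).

Each bag holds 2 vertices, so the decomposition has width 1, which upper-bounds the treewidth. G has an edge, so its treewidth is at least 1. Therefore the treewidth is 1.

Treewidth 1.
One such decomposition:
Bags: B1 = {d, h}  B2 = {a, d}  B3 = {a, c}  B4 = {c, g}  B5 = {f, g}  B6 = {e, f}  B7 = {b, e}
Tree: B1–B2, B2–B3, B3–B4, B4–B5, B5–B6, B6–B7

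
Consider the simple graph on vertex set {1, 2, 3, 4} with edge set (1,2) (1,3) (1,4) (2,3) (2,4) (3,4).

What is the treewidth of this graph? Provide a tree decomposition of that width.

Treewidth 3.
One optimal decomposition is:
Bags: B1 = {1, 2, 3, 4}
Tree: (single bag)

With just one bag of size 4, the width is 4 − 1 = 3, so tw(G) ≤ 3. Conversely, {1, 2, 3, 4} is a clique of size 4, and the vertices of any clique must share a bag in every tree decomposition; so some bag has ≥ 4 vertices and tw(G) ≥ 3. Hence tw(G) = 3 exactly.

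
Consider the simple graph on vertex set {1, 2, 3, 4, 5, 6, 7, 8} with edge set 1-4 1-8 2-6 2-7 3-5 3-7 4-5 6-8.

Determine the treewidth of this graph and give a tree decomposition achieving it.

Treewidth 2.
Bags: B1 = {1, 4, 5}  B2 = {1, 3, 5}  B3 = {1, 3, 7}  B4 = {1, 2, 7}  B5 = {1, 2, 6}  B6 = {1, 6, 8}
Tree: B1–B2, B2–B3, B3–B4, B4–B5, B5–B6

Every bag has size at most 3, so the width is 3 − 1 = 2 and tw(G) ≤ 2. Since 1–4–5–3–7–2–6–8–1 is a cycle in G, G is not acyclic. Forests are exactly the graphs of treewidth ≤ 1, so tw(G) ≥ 2. Combining the bounds, tw(G) = 2.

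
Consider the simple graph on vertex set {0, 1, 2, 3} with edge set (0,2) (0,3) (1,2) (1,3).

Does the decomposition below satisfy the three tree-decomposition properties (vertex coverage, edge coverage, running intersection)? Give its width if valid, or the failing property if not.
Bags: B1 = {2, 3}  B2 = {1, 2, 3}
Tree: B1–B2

No — vertex 0 appears in no bag.

A tree decomposition must satisfy three properties: every vertex lies in some bag; for every edge, both endpoints lie together in some bag; and for every vertex, the bags containing it form a connected subtree. Here vertex 0 appears in no bag, so the decomposition is invalid.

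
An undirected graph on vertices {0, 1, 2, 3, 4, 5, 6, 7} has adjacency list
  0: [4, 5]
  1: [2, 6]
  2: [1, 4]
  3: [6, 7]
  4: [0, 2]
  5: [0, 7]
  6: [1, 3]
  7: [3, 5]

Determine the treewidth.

A width-2 tree decomposition is:
Bags: B1 = {0, 2, 4}  B2 = {0, 2, 5}  B3 = {2, 5, 7}  B4 = {2, 3, 7}  B5 = {2, 3, 6}  B6 = {1, 2, 6}
Tree: B1–B2, B2–B3, B3–B4, B4–B5, B5–B6
Each bag holds 3 vertices, so the decomposition has width 2, which upper-bounds the treewidth. Since 2–4–0–5–7–3–6–1–2 is a cycle in G, G is not acyclic. Forests are exactly the graphs of treewidth ≤ 1, so tw(G) ≥ 2. The upper and lower bounds meet at 2, so that is the treewidth.

2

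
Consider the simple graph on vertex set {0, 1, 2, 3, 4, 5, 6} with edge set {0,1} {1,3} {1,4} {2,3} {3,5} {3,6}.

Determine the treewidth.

1

A width-1 tree decomposition is:
Bags: B1 = {2, 3}  B2 = {3, 6}  B3 = {1, 3}  B4 = {1, 4}  B5 = {0, 1}  B6 = {3, 5}
Tree: B1–B2, B1–B3, B3–B4, B4–B5, B3–B6
Each bag holds 2 vertices, so the decomposition has width 1, which upper-bounds the treewidth. Any graph with an edge has treewidth ≥ 1, and G has the edge 2–3. Hence tw(G) = 1 exactly.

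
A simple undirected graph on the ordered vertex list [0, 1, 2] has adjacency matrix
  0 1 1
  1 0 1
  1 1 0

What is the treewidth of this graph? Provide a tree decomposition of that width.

Treewidth 2.
Bags: B1 = {0, 1, 2}
Tree: (single bag)

A single bag containing all 3 vertices is trivially a valid decomposition of width 2. On the other hand G contains the 3-clique {0, 1, 2}. A clique must lie in a single bag of any decomposition, so no decomposition can have width below 2. Hence tw(G) = 2 exactly.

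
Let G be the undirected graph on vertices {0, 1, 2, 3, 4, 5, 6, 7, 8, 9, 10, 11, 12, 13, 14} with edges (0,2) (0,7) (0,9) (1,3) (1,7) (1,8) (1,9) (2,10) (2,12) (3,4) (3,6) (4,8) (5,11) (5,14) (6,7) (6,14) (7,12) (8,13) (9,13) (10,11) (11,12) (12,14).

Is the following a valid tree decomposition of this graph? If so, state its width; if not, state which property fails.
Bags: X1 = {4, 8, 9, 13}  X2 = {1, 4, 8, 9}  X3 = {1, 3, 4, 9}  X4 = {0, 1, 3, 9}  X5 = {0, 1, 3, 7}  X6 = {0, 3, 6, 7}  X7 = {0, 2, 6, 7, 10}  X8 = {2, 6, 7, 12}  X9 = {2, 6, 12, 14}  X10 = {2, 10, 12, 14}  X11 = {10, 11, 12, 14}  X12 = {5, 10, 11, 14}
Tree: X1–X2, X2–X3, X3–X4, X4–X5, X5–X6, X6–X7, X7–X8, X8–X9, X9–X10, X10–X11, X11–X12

No — bags containing vertex 10 are not connected in the tree.

A tree decomposition must satisfy three properties: every vertex lies in some bag; for every edge, both endpoints lie together in some bag; and for every vertex, the bags containing it form a connected subtree. Here bags containing vertex 10 are not connected in the tree, so the decomposition is invalid.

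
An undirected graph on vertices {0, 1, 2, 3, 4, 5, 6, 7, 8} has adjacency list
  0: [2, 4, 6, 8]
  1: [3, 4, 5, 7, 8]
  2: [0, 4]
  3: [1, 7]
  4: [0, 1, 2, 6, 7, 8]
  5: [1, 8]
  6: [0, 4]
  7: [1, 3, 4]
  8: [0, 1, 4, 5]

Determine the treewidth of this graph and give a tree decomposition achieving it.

Treewidth 2.
One such decomposition:
Bags: B1 = {0, 4, 8}  B2 = {1, 4, 8}  B3 = {0, 4, 6}  B4 = {0, 2, 4}  B5 = {1, 4, 7}  B6 = {1, 5, 8}  B7 = {1, 3, 7}
Tree: B1–B2, B1–B3, B1–B4, B2–B5, B2–B6, B5–B7

Every bag has size at most 3, so the width is 3 − 1 = 2 and tw(G) ≤ 2. On the other hand G contains the 3-clique {1, 3, 7}. A clique must lie in a single bag of any decomposition, so no decomposition can have width below 2. Therefore the treewidth is 2.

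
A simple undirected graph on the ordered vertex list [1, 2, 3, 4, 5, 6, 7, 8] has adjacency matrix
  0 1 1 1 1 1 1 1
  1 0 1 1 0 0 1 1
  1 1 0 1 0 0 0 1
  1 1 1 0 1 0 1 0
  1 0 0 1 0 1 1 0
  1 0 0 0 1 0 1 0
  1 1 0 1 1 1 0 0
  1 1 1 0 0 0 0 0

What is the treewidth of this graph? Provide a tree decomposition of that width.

Every bag has size at most 4, so the width is 4 − 1 = 3 and tw(G) ≤ 3. Conversely, {1, 2, 3, 8} is a clique of size 4, and the vertices of any clique must share a bag in every tree decomposition; so some bag has ≥ 4 vertices and tw(G) ≥ 3. Combining the bounds, tw(G) = 3.

Treewidth 3.
One optimal decomposition is:
Bags: B1 = {1, 2, 4, 7}  B2 = {1, 4, 5, 7}  B3 = {1, 2, 3, 4}  B4 = {1, 5, 6, 7}  B5 = {1, 2, 3, 8}
Tree: B1–B2, B1–B3, B2–B4, B3–B5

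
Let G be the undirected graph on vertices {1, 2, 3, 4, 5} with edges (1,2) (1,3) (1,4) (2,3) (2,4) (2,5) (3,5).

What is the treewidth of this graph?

A width-2 tree decomposition is:
Bags: B1 = {1, 2, 3}  B2 = {1, 2, 4}  B3 = {2, 3, 5}
Tree: B1–B2, B1–B3
The largest bag has 3 vertices, giving width 2; this decomposition certifies tw(G) ≤ 2. On the other hand G contains the 3-clique {1, 2, 3}. A clique must lie in a single bag of any decomposition, so no decomposition can have width below 2. Hence tw(G) = 2 exactly.

2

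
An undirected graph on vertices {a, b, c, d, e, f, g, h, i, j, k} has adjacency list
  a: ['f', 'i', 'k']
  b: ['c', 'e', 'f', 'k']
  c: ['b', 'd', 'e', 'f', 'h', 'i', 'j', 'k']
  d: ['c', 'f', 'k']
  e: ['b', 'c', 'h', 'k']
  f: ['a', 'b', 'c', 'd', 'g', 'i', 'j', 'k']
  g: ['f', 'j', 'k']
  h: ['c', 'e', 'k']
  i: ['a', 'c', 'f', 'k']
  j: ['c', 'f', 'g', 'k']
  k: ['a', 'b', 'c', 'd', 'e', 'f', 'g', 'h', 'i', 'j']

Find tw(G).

A width-3 tree decomposition is:
Bags: B1 = {c, f, i, k}  B2 = {b, c, f, k}  B3 = {b, c, e, k}  B4 = {c, f, j, k}  B5 = {c, e, h, k}  B6 = {c, d, f, k}  B7 = {f, g, j, k}  B8 = {a, f, i, k}
Tree: B1–B2, B2–B3, B2–B4, B3–B5, B4–B6, B4–B7, B1–B8
The largest bag has 4 vertices, giving width 3; this decomposition certifies tw(G) ≤ 3. For the lower bound, the 4 vertices {c, e, h, k} are pairwise adjacent, and any tree decomposition puts a clique entirely inside one bag — forcing width ≥ 3. Hence tw(G) = 3 exactly.

3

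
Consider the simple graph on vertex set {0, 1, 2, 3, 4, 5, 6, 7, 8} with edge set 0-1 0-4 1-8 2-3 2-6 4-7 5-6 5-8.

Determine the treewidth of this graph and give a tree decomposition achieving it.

Every bag has size at most 2, so the width is 2 − 1 = 1 and tw(G) ≤ 1. G has an edge, so its treewidth is at least 1. Hence tw(G) = 1 exactly.

Treewidth 1.
Bags: B1 = {4, 7}  B2 = {0, 4}  B3 = {0, 1}  B4 = {1, 8}  B5 = {5, 8}  B6 = {5, 6}  B7 = {2, 6}  B8 = {2, 3}
Tree: B1–B2, B2–B3, B3–B4, B4–B5, B5–B6, B6–B7, B7–B8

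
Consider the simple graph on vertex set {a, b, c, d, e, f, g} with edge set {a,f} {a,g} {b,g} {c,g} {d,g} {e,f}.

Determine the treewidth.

1

A width-1 tree decomposition is:
Bags: B1 = {a, f}  B2 = {e, f}  B3 = {a, g}  B4 = {b, g}  B5 = {c, g}  B6 = {d, g}
Tree: B1–B2, B1–B3, B3–B4, B4–B5, B4–B6
Every bag has size at most 2, so the width is 2 − 1 = 1 and tw(G) ≤ 1. G has an edge, so its treewidth is at least 1. Combining the bounds, tw(G) = 1.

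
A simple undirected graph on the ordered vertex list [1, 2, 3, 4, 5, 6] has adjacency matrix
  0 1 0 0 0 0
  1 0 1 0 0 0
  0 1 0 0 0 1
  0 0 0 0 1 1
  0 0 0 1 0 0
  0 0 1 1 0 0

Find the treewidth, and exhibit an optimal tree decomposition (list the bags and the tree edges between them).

The largest bag has 2 vertices, giving width 1; this decomposition certifies tw(G) ≤ 1. G has an edge, so its treewidth is at least 1. Combining the bounds, tw(G) = 1.

Treewidth 1.
One such decomposition:
Bags: B1 = {4, 5}  B2 = {4, 6}  B3 = {3, 6}  B4 = {2, 3}  B5 = {1, 2}
Tree: B1–B2, B2–B3, B3–B4, B4–B5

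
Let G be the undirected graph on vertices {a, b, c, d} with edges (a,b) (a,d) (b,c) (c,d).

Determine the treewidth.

A width-2 tree decomposition is:
Bags: B1 = {a, c, d}  B2 = {a, b, c}
Tree: B1–B2
The largest bag has 3 vertices, giving width 2; this decomposition certifies tw(G) ≤ 2. For the lower bound, G contains the cycle c–d–a–b–c, so G is not a forest; only forests have treewidth ≤ 1, hence tw(G) ≥ 2. Combining the bounds, tw(G) = 2.

2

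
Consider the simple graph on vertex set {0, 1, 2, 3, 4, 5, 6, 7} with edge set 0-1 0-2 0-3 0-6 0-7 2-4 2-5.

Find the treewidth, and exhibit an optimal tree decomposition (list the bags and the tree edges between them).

The largest bag has 2 vertices, giving width 1; this decomposition certifies tw(G) ≤ 1. Any graph with an edge has treewidth ≥ 1, and G has the edge 0–2. Hence tw(G) = 1 exactly.

Treewidth 1.
One such decomposition:
Bags: B1 = {0, 2}  B2 = {2, 5}  B3 = {0, 1}  B4 = {0, 7}  B5 = {0, 3}  B6 = {0, 6}  B7 = {2, 4}
Tree: B1–B2, B1–B3, B1–B4, B3–B5, B4–B6, B1–B7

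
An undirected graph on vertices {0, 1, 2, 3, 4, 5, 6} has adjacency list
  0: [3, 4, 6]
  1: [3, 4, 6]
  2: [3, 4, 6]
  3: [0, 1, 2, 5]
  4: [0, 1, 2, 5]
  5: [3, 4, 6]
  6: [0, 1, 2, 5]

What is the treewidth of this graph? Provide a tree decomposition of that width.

Every bag has size at most 4, so the width is 4 − 1 = 3 and tw(G) ≤ 3. For the lower bound: the 4 vertex sets {1,4}, {0,3}, {6}, {2} are disjoint, each induces a connected subgraph, and every pair is joined by at least one edge of G. Contracting each set to a single vertex therefore yields K_{4} as a minor, and since treewidth is minor-monotone, tw(G) ≥ tw(K_{4}) = 3. The upper and lower bounds meet at 3, so that is the treewidth.

Treewidth 3.
One optimal decomposition is:
Bags: B1 = {1, 3, 4, 6}  B2 = {0, 3, 4, 6}  B3 = {2, 3, 4, 6}  B4 = {3, 4, 5, 6}
Tree: B1–B2, B2–B3, B3–B4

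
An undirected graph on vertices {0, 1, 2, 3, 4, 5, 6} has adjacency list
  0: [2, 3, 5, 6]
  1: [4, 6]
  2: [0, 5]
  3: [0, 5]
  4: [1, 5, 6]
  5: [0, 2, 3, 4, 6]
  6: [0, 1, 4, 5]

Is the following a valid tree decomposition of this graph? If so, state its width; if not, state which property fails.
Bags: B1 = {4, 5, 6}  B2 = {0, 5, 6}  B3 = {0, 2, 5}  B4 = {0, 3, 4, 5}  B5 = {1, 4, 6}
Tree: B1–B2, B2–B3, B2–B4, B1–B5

No — bags containing vertex 4 are not connected in the tree.

A tree decomposition must satisfy three properties: every vertex lies in some bag; for every edge, both endpoints lie together in some bag; and for every vertex, the bags containing it form a connected subtree. Here bags containing vertex 4 are not connected in the tree, so the decomposition is invalid.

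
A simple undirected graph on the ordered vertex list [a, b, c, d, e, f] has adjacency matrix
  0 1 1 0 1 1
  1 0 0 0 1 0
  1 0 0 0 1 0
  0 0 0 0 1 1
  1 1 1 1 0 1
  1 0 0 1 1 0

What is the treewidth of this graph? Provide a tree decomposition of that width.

Each bag holds 3 vertices, so the decomposition has width 2, which upper-bounds the treewidth. Conversely, {d, e, f} is a clique of size 3, and the vertices of any clique must share a bag in every tree decomposition; so some bag has ≥ 3 vertices and tw(G) ≥ 2. Hence tw(G) = 2 exactly.

Treewidth 2.
One such decomposition:
Bags: B1 = {a, c, e}  B2 = {a, e, f}  B3 = {d, e, f}  B4 = {a, b, e}
Tree: B1–B2, B2–B3, B2–B4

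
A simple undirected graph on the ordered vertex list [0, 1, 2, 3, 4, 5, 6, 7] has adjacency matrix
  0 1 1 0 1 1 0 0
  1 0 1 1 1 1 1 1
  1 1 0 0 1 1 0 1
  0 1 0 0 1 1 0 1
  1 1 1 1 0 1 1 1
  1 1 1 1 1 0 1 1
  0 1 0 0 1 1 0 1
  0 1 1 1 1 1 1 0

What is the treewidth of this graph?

A width-4 tree decomposition is:
Bags: B1 = {1, 3, 4, 5, 7}  B2 = {1, 4, 5, 6, 7}  B3 = {1, 2, 4, 5, 7}  B4 = {0, 1, 2, 4, 5}
Tree: B1–B2, B2–B3, B3–B4
The largest bag has 5 vertices, giving width 4; this decomposition certifies tw(G) ≤ 4. Conversely, {0, 1, 2, 4, 5} is a clique of size 5, and the vertices of any clique must share a bag in every tree decomposition; so some bag has ≥ 5 vertices and tw(G) ≥ 4. Combining the bounds, tw(G) = 4.

4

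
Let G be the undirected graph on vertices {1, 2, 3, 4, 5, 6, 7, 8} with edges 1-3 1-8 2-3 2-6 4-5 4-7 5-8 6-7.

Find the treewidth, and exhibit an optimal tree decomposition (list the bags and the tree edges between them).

Each bag holds 3 vertices, so the decomposition has width 2, which upper-bounds the treewidth. Since 4–5–8–1–3–2–6–7–4 is a cycle in G, G is not acyclic. Forests are exactly the graphs of treewidth ≤ 1, so tw(G) ≥ 2. Hence tw(G) = 2 exactly.

Treewidth 2.
One optimal decomposition is:
Bags: B1 = {4, 5, 8}  B2 = {1, 4, 8}  B3 = {1, 3, 4}  B4 = {2, 3, 4}  B5 = {2, 4, 6}  B6 = {4, 6, 7}
Tree: B1–B2, B2–B3, B3–B4, B4–B5, B5–B6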